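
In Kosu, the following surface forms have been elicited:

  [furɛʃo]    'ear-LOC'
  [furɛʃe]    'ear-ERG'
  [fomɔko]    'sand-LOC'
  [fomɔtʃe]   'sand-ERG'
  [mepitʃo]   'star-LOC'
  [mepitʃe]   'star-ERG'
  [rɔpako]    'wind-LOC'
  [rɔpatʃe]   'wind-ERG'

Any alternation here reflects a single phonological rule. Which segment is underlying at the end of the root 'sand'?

/k/

The stem for 'sand' ends in [k] in [fomɔko] but [tʃ] in [fomɔtʃe].
But 'star' keeps [tʃ] in both environments ([mepitʃo], [mepitʃe]), so there is no rule changing /tʃ/ to [k] before the LOC suffix.
So /k/ is underlying, and a rule of palatalization before a front vowel — /k/ becomes palato-alveolar [tʃ] before a front vowel — gives [tʃ].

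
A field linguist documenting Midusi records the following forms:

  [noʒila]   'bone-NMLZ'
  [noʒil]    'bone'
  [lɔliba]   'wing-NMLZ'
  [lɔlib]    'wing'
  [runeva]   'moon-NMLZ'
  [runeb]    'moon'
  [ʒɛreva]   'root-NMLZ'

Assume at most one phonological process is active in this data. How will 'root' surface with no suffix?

In [runeva] and [runeb] the final segment of 'moon' alternates: [v] ~ [b].
The stem 'wing' ([lɔliba], [lɔlib]) shows [b] unchanged in both environments, so [b] cannot be basic with [v] derived before the NMLZ suffix.
The alternation reflects word-final hardening: voiced fricatives become stops word-finally. /v/ is underlying.
The one attested form of 'root', [ʒɛreva], shows underlying /ʒɛrev/. Applying the same rule word-finally gives [ʒɛreb].

[ʒɛreb]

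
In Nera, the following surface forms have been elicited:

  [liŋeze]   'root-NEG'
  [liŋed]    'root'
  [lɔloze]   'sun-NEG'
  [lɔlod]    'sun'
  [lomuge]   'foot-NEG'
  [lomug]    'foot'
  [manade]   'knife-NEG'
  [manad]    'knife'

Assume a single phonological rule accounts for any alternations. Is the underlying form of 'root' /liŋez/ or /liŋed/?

The root 'root' surfaces as [liŋeze] and [liŋed], with a stem-final [z] ~ [d] alternation.
But 'knife' keeps [d] in both environments ([manade], [manad]), so there is no rule changing /d/ to [z] before the NEG suffix.
The alternation reflects word-final hardening: voiced fricatives become stops word-finally. /z/ is underlying.

/liŋez/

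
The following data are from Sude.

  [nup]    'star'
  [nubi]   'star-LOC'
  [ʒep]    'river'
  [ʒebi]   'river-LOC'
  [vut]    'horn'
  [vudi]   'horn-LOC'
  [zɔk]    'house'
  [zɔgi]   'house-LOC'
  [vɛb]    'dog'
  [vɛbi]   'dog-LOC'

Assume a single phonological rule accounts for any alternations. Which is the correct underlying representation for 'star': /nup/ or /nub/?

/nup/

The stem for 'star' ends in [p] in [nup] but [b] in [nubi].
If /b/ were underlying and a rule turned it into [p] in isolation, 'dog' would also alternate; but it has [b] in both [vɛb] and [vɛbi].
So /p/ is underlying, and a rule of intervocalic voicing — voiceless stops become voiced between vowels — gives [b].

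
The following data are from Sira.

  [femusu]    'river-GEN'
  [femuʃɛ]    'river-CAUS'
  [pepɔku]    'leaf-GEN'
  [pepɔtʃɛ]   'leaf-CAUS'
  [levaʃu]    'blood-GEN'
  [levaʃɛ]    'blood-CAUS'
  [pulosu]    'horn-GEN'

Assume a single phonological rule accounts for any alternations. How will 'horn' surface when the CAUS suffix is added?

[puloʃɛ]

The root 'river' surfaces as [femusu] and [femuʃɛ], with a stem-final [s] ~ [ʃ] alternation.
Compare 'blood', with invariant [ʃ] in [levaʃu] and [levaʃɛ]: an analysis with underlying /ʃ/ and a rule producing [s] before the GEN suffix would wrongly predict alternation here too.
So /s/ is underlying, and a rule of palatalization before a front vowel — /k/ and /s/ become palato-alveolar [tʃ] and [ʃ] before a front vowel — gives [ʃ].
The one attested form of 'horn', [pulosu], shows underlying /pulos/. Applying the same rule before a front vowel gives [puloʃɛ].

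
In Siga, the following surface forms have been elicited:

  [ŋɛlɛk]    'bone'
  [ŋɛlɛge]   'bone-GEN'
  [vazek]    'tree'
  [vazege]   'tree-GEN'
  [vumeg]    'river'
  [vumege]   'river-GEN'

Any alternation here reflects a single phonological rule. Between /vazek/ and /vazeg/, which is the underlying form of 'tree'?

The stem for 'tree' ends in [k] in [vazek] but [g] in [vazege].
Compare 'river', with invariant [g] in [vumeg] and [vumege]: an analysis with underlying /g/ and a rule producing [k] in isolation would wrongly predict alternation here too.
Therefore /k/ is basic and [g] is derived by intervocalic voicing (voiceless stops become voiced between vowels).

/vazek/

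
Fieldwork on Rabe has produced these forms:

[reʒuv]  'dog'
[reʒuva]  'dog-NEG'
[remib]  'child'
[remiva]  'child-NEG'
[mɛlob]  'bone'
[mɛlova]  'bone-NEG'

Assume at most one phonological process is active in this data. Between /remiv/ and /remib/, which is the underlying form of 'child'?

/remib/

In [remib] and [remiva] the final segment of 'child' alternates: [b] ~ [v].
But 'dog' keeps [v] in both environments ([reʒuv], [reʒuva]), so there is no rule changing /v/ to [b] in isolation.
So /b/ is underlying, and a rule of intervocalic spirantization — voiced stops become fricatives between vowels — gives [v].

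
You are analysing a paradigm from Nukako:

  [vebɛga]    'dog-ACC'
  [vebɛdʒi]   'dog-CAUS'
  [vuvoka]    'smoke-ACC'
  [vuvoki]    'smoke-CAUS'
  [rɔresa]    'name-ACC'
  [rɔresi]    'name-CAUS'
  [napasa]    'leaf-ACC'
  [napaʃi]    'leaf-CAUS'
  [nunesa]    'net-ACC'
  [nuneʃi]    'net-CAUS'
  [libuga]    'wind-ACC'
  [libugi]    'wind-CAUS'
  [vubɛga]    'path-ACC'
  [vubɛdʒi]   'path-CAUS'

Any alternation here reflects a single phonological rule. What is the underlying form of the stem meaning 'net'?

The stem for 'net' ends in [s] in [nunesa] but [ʃ] in [nuneʃi].
Compare 'name', with invariant [s] in [rɔresa] and [rɔresi]: an analysis with underlying /s/ and a rule producing [ʃ] before the CAUS suffix would wrongly predict alternation here too.
Therefore /ʃ/ is basic and [s] is derived by depalatalization (palato-alveolar /dʒ/ and /ʃ/ become [g] and [s] when no front vowel follows).
The underlying form of 'net' is therefore /nuneʃ/.

/nuneʃ/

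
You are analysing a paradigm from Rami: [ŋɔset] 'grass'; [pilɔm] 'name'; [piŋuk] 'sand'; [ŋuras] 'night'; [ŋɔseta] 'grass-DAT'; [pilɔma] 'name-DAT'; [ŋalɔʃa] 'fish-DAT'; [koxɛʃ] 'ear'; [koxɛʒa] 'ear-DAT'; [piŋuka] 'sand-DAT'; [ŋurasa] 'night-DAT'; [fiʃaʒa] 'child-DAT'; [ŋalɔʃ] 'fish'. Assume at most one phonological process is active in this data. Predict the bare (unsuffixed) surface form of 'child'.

[fiʃaʃ]

'ear' shows [ʃ] ~ [ʒ] at the end of the stem ([koxɛʃ] vs [koxɛʒa]).
But 'fish' keeps [ʃ] in both environments ([ŋalɔʃ], [ŋalɔʃa]), so there is no rule changing /ʃ/ to [ʒ] before the DAT suffix.
So /ʒ/ is underlying, and a rule of word-final obstruent devoicing — voiced obstruents become voiceless word-finally — gives [ʃ].
The one attested form of 'child', [fiʃaʒa], shows underlying /fiʃaʒ/. Applying the same rule word-finally gives [fiʃaʃ].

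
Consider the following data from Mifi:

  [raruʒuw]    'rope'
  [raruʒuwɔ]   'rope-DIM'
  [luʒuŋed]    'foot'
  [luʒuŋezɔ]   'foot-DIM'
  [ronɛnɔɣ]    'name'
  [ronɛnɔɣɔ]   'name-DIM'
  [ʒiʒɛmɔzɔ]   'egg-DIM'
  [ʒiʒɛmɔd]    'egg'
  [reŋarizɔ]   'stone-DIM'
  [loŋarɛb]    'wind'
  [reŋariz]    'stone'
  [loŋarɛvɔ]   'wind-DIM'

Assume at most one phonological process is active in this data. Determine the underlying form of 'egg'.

'egg' shows [z] ~ [d] at the end of the stem ([ʒiʒɛmɔzɔ] vs [ʒiʒɛmɔd]).
The stem 'stone' ([reŋarizɔ], [reŋariz]) shows [z] unchanged in both environments, so [z] cannot be basic with [d] derived in isolation.
So /d/ is underlying, and a rule of intervocalic spirantization — voiced stops become fricatives between vowels — gives [z].
So 'egg' = /ʒiʒɛmɔd/.

/ʒiʒɛmɔd/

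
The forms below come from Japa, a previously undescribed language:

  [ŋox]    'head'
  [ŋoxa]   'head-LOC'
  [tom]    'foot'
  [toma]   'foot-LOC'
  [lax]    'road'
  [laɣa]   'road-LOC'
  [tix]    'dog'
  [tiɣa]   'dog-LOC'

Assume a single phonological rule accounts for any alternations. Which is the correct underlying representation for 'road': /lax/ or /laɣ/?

The root 'road' surfaces as [lax] and [laɣa], with a stem-final [x] ~ [ɣ] alternation.
But 'head' keeps [x] in both environments ([ŋox], [ŋoxa]), so there is no rule changing /x/ to [ɣ] before the LOC suffix.
Therefore /ɣ/ is basic and [x] is derived by word-final obstruent devoicing (voiced obstruents become voiceless word-finally).

/laɣ/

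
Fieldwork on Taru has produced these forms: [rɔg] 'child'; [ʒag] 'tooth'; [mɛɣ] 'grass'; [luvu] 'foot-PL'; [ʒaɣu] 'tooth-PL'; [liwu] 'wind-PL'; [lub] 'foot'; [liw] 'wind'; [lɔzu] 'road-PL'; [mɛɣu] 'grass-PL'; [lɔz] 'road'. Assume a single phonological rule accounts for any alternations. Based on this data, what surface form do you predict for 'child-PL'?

[rɔɣu]

In [ʒaɣu] and [ʒag] the final segment of 'tooth' alternates: [ɣ] ~ [g].
If /ɣ/ were underlying and a rule turned it into [g] in isolation, 'grass' would also alternate; but it has [ɣ] in both [mɛɣu] and [mɛɣ].
The underlying segment must be /g/; voiced stops become fricatives between vowels, yielding [ɣ] there.
The one attested form of 'child', [rɔg], shows underlying /rɔg/. Applying the same rule between vowels gives [rɔɣu].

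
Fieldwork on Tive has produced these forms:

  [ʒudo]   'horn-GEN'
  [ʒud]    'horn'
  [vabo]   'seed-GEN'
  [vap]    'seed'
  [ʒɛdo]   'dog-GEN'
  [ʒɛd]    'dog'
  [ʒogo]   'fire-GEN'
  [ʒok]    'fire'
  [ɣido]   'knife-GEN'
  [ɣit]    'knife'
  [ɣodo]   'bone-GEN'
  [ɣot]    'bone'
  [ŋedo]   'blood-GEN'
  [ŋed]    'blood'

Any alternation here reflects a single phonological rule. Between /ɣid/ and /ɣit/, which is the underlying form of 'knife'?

In [ɣido] and [ɣit] the final segment of 'knife' alternates: [d] ~ [t].
The stem 'dog' ([ʒɛdo], [ʒɛd]) shows [d] unchanged in both environments, so [d] cannot be basic with [t] derived in isolation.
So /t/ is underlying, and a rule of intervocalic voicing — voiceless stops become voiced between vowels — gives [d].

/ɣit/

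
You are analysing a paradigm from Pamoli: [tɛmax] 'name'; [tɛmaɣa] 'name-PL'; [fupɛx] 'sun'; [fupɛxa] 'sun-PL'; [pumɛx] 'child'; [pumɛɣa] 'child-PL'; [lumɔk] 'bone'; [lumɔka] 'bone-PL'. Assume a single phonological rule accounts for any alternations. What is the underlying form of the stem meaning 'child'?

/pumɛɣ/

The root 'child' surfaces as [pumɛx] and [pumɛɣa], with a stem-final [x] ~ [ɣ] alternation.
If /x/ were underlying and a rule turned it into [ɣ] before the PL suffix, 'sun' would also alternate; but it has [x] in both [fupɛx] and [fupɛxa].
The alternation reflects word-final obstruent devoicing: voiced obstruents become voiceless word-finally. /ɣ/ is underlying.
The underlying form of 'child' is therefore /pumɛɣ/.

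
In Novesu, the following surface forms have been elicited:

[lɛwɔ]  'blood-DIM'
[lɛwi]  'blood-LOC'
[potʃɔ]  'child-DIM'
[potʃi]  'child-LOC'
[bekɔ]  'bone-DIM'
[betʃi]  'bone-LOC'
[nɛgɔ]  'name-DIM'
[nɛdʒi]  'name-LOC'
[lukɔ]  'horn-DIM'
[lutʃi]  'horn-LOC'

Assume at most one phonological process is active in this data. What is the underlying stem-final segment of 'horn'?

'horn' shows [k] ~ [tʃ] at the end of the stem ([lukɔ] vs [lutʃi]).
If /tʃ/ were underlying and a rule turned it into [k] before the DIM suffix, 'child' would also alternate; but it has [tʃ] in both [potʃɔ] and [potʃi].
The underlying segment must be /k/; /k/ and /g/ become palato-alveolar [tʃ] and [dʒ] before a front vowel, yielding [tʃ] there.

/k/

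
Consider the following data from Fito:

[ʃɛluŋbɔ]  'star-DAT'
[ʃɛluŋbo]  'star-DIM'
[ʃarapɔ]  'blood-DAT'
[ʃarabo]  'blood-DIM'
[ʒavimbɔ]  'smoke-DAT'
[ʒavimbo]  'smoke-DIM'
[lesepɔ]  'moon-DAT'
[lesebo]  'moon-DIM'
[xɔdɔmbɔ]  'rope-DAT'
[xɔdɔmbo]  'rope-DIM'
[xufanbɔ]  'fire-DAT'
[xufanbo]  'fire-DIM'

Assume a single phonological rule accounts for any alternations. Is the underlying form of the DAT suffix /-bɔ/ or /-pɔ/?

The DAT suffix surfaces as [-bɔ] and [-pɔ], depending on the final segment of the stem.
The DIM suffix, which begins with [b], is invariant after every stem; so [b] is not altered by any rule here.
So the underlying form is /-pɔ/, and voiceless stops become voiced after a nasal.

/-pɔ/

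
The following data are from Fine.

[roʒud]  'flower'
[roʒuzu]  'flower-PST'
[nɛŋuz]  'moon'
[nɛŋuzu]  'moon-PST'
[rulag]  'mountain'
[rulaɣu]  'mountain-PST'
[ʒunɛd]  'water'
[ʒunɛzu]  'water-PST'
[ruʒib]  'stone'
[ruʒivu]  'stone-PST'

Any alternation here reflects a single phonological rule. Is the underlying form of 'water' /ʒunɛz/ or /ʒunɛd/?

/ʒunɛd/

In [ʒunɛd] and [ʒunɛzu] the final segment of 'water' alternates: [d] ~ [z].
Compare 'moon', with invariant [z] in [nɛŋuz] and [nɛŋuzu]: an analysis with underlying /z/ and a rule producing [d] in isolation would wrongly predict alternation here too.
The alternation reflects intervocalic spirantization: voiced stops become fricatives between vowels. /d/ is underlying.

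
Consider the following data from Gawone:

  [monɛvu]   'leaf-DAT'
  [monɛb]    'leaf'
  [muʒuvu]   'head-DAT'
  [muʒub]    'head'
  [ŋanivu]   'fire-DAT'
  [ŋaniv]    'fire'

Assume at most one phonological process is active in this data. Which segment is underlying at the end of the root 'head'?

The stem for 'head' ends in [v] in [muʒuvu] but [b] in [muʒub].
Compare 'fire', with invariant [v] in [ŋanivu] and [ŋaniv]: an analysis with underlying /v/ and a rule producing [b] in isolation would wrongly predict alternation here too.
So /b/ is underlying, and a rule of intervocalic spirantization — voiced stops become fricatives between vowels — gives [v].

/b/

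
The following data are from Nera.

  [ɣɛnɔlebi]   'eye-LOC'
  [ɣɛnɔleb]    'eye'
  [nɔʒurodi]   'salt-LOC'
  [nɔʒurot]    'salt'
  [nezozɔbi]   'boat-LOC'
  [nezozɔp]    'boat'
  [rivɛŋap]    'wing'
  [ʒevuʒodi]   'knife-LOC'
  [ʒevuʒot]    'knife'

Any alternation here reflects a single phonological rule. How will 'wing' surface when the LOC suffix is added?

'boat' shows [b] ~ [p] at the end of the stem ([nezozɔbi] vs [nezozɔp]).
The stem 'eye' ([ɣɛnɔlebi], [ɣɛnɔleb]) shows [b] unchanged in both environments, so [b] cannot be basic with [p] derived in isolation.
The underlying segment must be /p/; voiceless stops become voiced between vowels, yielding [b] there.
The one attested form of 'wing', [rivɛŋap], shows underlying /rivɛŋap/. Applying the same rule between vowels gives [rivɛŋabi].

[rivɛŋabi]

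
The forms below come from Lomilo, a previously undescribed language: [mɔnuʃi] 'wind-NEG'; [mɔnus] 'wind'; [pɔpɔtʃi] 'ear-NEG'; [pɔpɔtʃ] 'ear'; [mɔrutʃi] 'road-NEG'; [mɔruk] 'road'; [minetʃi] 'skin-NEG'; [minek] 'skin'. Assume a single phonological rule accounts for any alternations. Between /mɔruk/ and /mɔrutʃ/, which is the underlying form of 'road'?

In [mɔrutʃi] and [mɔruk] the final segment of 'road' alternates: [tʃ] ~ [k].
But 'ear' keeps [tʃ] in both environments ([pɔpɔtʃi], [pɔpɔtʃ]), so there is no rule changing /tʃ/ to [k] in isolation.
The underlying segment must be /k/; /k/ and /s/ become palato-alveolar [tʃ] and [ʃ] before a front vowel, yielding [tʃ] there.

/mɔruk/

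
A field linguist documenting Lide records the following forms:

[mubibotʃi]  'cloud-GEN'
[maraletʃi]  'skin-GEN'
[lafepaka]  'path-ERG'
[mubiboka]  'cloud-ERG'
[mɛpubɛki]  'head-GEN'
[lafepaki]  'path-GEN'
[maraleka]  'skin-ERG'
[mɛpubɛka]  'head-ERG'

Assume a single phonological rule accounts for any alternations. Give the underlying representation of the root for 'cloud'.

'cloud' shows [k] ~ [tʃ] at the end of the stem ([mubiboka] vs [mubibotʃi]).
But 'path' keeps [k] in both environments ([lafepaka], [lafepaki]), so there is no rule changing /k/ to [tʃ] before the GEN suffix.
Therefore /tʃ/ is basic and [k] is derived by depalatalization (palato-alveolar /tʃ/ becomes [k] when no front vowel follows).

/mubibotʃ/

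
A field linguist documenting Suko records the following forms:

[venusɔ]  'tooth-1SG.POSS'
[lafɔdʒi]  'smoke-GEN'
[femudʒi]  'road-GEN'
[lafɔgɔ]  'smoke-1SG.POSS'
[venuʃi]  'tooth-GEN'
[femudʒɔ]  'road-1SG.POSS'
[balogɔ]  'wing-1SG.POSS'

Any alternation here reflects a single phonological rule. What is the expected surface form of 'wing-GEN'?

[balodʒi]

'smoke' shows [g] ~ [dʒ] at the end of the stem ([lafɔgɔ] vs [lafɔdʒi]).
If /dʒ/ were underlying and a rule turned it into [g] before the 1SG.POSS suffix, 'road' would also alternate; but it has [dʒ] in both [femudʒɔ] and [femudʒi].
So /g/ is underlying, and a rule of palatalization before a front vowel — /g/ and /s/ become palato-alveolar [dʒ] and [ʃ] before a front vowel — gives [dʒ].
From [balogɔ] the stem 'wing' is /balog/; before a front vowel this yields [balodʒi].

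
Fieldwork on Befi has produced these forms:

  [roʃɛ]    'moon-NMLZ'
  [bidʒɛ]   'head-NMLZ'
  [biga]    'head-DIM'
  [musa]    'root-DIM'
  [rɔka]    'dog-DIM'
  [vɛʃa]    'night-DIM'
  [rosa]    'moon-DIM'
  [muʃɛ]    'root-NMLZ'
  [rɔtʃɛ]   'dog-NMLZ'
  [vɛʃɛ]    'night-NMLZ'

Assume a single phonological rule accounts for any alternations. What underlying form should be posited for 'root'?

/mus/

In [muʃɛ] and [musa] the final segment of 'root' alternates: [ʃ] ~ [s].
But 'night' keeps [ʃ] in both environments ([vɛʃɛ], [vɛʃa]), so there is no rule changing /ʃ/ to [s] before the DIM suffix.
The alternation reflects palatalization before a front vowel: /k/, /g/ and /s/ become palato-alveolar [tʃ], [dʒ] and [ʃ] before a front vowel. /s/ is underlying.
The underlying form of 'root' is therefore /mus/.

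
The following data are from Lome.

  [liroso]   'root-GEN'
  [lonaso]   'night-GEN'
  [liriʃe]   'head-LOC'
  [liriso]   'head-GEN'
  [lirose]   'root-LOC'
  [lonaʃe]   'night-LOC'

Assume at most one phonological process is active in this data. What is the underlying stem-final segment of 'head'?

/ʃ/

'head' shows [s] ~ [ʃ] at the end of the stem ([liriso] vs [liriʃe]).
Compare 'root', with invariant [s] in [liroso] and [lirose]: an analysis with underlying /s/ and a rule producing [ʃ] before the LOC suffix would wrongly predict alternation here too.
So /ʃ/ is underlying, and a rule of depalatalization — palato-alveolar /ʃ/ becomes [s] when no front vowel follows — gives [s].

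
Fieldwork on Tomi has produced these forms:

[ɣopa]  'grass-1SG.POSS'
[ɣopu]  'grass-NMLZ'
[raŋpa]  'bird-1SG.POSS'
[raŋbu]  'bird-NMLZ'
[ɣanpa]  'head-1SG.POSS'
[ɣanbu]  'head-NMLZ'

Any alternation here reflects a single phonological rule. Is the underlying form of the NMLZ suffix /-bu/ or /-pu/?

The NMLZ suffix surfaces as [-bu] and [-pu], depending on the final segment of the stem.
The 1SG.POSS suffix, which begins with [p], is invariant after every stem; so [p] is not altered by any rule here.
So the underlying form is /-bu/, and voiced stops become voiceless after a vowel.

/-bu/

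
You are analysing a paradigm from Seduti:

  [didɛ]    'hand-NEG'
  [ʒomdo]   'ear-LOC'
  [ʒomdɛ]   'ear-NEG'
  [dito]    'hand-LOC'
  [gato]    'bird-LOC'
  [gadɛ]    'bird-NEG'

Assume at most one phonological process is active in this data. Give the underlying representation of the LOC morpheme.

The LOC suffix surfaces as [-do] and [-to], depending on the final segment of the stem.
The NEG suffix, which begins with [d], is invariant after every stem; so [d] is not altered by any rule here.
The LOC suffix is therefore /-to/ underlyingly, with post-nasal voicing: voiceless stops become voiced after a nasal.

/-to/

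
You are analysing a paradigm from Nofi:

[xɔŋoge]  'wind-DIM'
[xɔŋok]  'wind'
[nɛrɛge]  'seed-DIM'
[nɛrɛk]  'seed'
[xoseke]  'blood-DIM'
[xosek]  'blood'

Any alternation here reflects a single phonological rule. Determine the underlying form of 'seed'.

/nɛrɛg/

'seed' shows [g] ~ [k] at the end of the stem ([nɛrɛge] vs [nɛrɛk]).
The stem 'blood' ([xoseke], [xosek]) shows [k] unchanged in both environments, so [k] cannot be basic with [g] derived before the DIM suffix.
The underlying segment must be /g/; voiced obstruents become voiceless word-finally, yielding [k] there.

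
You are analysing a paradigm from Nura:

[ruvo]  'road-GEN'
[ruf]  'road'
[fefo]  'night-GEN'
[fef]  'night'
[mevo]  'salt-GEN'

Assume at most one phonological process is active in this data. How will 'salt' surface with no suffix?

'road' shows [v] ~ [f] at the end of the stem ([ruvo] vs [ruf]).
If /f/ were underlying and a rule turned it into [v] before the GEN suffix, 'night' would also alternate; but it has [f] in both [fefo] and [fef].
The underlying segment must be /v/; voiced obstruents become voiceless word-finally, yielding [f] there.
From [mevo] the stem 'salt' is /mev/; word-finally this yields [mef].

[mef]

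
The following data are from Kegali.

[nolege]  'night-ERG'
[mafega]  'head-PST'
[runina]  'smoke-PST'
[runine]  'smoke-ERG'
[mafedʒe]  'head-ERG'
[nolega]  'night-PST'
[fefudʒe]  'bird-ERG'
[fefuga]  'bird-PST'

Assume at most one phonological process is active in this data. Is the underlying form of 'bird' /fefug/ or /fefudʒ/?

/fefudʒ/

'bird' shows [g] ~ [dʒ] at the end of the stem ([fefuga] vs [fefudʒe]).
But 'night' keeps [g] in both environments ([nolega], [nolege]), so there is no rule changing /g/ to [dʒ] before the ERG suffix.
Therefore /dʒ/ is basic and [g] is derived by depalatalization (palato-alveolar /dʒ/ becomes [g] when no front vowel follows).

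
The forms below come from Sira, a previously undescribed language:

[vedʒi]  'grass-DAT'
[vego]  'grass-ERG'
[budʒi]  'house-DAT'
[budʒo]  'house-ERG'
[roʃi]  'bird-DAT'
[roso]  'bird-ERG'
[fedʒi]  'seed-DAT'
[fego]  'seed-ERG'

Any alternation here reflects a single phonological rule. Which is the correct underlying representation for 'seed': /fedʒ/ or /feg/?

In [fedʒi] and [fego] the final segment of 'seed' alternates: [dʒ] ~ [g].
Compare 'house', with invariant [dʒ] in [budʒi] and [budʒo]: an analysis with underlying /dʒ/ and a rule producing [g] before the ERG suffix would wrongly predict alternation here too.
Therefore /g/ is basic and [dʒ] is derived by palatalization before a front vowel (/g/ and /s/ become palato-alveolar [dʒ] and [ʃ] before a front vowel).

/feg/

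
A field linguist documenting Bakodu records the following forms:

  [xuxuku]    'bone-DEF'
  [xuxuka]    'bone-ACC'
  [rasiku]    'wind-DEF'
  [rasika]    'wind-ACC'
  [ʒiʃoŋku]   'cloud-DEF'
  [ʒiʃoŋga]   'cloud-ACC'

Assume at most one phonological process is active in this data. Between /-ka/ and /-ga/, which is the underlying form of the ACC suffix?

The ACC suffix surfaces as [-ga] and [-ka], depending on the final segment of the stem.
The DEF suffix, which begins with [k], is invariant after every stem; so [k] is not altered by any rule here.
The ACC suffix is therefore /-ga/ underlyingly, with post-vocalic devoicing: voiced stops become voiceless after a vowel.

/-ga/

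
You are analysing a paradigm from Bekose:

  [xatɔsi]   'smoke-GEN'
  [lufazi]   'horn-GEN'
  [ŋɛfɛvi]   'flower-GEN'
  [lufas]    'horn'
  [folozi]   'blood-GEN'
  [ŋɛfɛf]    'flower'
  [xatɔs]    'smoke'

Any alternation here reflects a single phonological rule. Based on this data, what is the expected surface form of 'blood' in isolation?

The root 'horn' surfaces as [lufas] and [lufazi], with a stem-final [s] ~ [z] alternation.
But 'smoke' keeps [s] in both environments ([xatɔs], [xatɔsi]), so there is no rule changing /s/ to [z] before the GEN suffix.
So /z/ is underlying, and a rule of word-final obstruent devoicing — voiced obstruents become voiceless word-finally — gives [s].
The one attested form of 'blood', [folozi], shows underlying /foloz/. Applying the same rule word-finally gives [folos].

[folos]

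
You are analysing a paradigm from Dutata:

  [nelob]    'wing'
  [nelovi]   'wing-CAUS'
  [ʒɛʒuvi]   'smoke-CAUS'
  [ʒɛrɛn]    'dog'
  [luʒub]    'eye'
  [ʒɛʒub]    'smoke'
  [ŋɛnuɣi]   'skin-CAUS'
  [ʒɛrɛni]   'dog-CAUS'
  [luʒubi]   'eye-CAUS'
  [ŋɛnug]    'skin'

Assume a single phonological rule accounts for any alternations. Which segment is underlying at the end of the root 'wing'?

In [nelovi] and [nelob] the final segment of 'wing' alternates: [v] ~ [b].
But 'eye' keeps [b] in both environments ([luʒubi], [luʒub]), so there is no rule changing /b/ to [v] before the CAUS suffix.
So /v/ is underlying, and a rule of word-final hardening — voiced fricatives become stops word-finally — gives [b].

/v/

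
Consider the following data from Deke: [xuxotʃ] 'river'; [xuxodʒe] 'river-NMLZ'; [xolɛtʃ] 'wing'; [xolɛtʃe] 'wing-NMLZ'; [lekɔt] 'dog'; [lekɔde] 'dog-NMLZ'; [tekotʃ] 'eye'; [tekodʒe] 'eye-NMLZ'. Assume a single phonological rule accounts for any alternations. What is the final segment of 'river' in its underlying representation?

/dʒ/

The stem for 'river' ends in [tʃ] in [xuxotʃ] but [dʒ] in [xuxodʒe].
But 'wing' keeps [tʃ] in both environments ([xolɛtʃ], [xolɛtʃe]), so there is no rule changing /tʃ/ to [dʒ] before the NMLZ suffix.
The underlying segment must be /dʒ/; voiced obstruents become voiceless word-finally, yielding [tʃ] there.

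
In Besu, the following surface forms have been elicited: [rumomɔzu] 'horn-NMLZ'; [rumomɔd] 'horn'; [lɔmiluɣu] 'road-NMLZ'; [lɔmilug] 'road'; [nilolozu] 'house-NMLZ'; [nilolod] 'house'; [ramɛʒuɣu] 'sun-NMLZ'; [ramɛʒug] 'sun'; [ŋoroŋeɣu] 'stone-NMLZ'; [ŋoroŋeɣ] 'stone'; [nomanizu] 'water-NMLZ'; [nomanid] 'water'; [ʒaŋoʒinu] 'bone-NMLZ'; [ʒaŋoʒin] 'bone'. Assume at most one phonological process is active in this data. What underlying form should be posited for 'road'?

/lɔmilug/

In [lɔmiluɣu] and [lɔmilug] the final segment of 'road' alternates: [ɣ] ~ [g].
But 'stone' keeps [ɣ] in both environments ([ŋoroŋeɣu], [ŋoroŋeɣ]), so there is no rule changing /ɣ/ to [g] in isolation.
Therefore /g/ is basic and [ɣ] is derived by intervocalic spirantization (voiced stops become fricatives between vowels).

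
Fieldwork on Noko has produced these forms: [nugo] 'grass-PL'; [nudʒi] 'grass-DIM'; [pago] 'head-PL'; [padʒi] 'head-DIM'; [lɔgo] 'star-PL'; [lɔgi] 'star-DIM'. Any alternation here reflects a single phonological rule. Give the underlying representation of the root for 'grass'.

/nudʒ/

'grass' shows [g] ~ [dʒ] at the end of the stem ([nugo] vs [nudʒi]).
But 'star' keeps [g] in both environments ([lɔgo], [lɔgi]), so there is no rule changing /g/ to [dʒ] before the DIM suffix.
The alternation reflects depalatalization: palato-alveolar /dʒ/ becomes [g] when no front vowel follows. /dʒ/ is underlying.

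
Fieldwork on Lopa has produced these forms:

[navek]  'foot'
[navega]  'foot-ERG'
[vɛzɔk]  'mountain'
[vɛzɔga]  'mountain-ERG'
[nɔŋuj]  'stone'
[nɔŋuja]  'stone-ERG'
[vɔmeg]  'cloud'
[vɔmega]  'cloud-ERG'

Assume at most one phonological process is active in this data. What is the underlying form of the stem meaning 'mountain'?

The stem for 'mountain' ends in [k] in [vɛzɔk] but [g] in [vɛzɔga].
But 'cloud' keeps [g] in both environments ([vɔmeg], [vɔmega]), so there is no rule changing /g/ to [k] in isolation.
Therefore /k/ is basic and [g] is derived by intervocalic voicing (voiceless stops become voiced between vowels).

/vɛzɔk/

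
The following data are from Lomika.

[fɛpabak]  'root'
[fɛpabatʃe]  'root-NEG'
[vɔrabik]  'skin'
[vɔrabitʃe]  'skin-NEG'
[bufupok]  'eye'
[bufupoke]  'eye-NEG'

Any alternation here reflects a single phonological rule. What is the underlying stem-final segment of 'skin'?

The root 'skin' surfaces as [vɔrabik] and [vɔrabitʃe], with a stem-final [k] ~ [tʃ] alternation.
The stem 'eye' ([bufupok], [bufupoke]) shows [k] unchanged in both environments, so [k] cannot be basic with [tʃ] derived before the NEG suffix.
The underlying segment must be /tʃ/; palato-alveolar /tʃ/ becomes [k] when no front vowel follows, yielding [k] there.

/tʃ/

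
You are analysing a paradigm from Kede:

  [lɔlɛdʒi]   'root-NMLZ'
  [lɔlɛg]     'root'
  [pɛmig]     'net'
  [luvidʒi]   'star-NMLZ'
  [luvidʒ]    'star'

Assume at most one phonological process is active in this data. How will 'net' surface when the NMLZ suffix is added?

The root 'root' surfaces as [lɔlɛdʒi] and [lɔlɛg], with a stem-final [dʒ] ~ [g] alternation.
If /dʒ/ were underlying and a rule turned it into [g] in isolation, 'star' would also alternate; but it has [dʒ] in both [luvidʒi] and [luvidʒ].
So /g/ is underlying, and a rule of palatalization before a front vowel — /g/ becomes palato-alveolar [dʒ] before a front vowel — gives [dʒ].
The one attested form of 'net', [pɛmig], shows underlying /pɛmig/. Applying the same rule before a front vowel gives [pɛmidʒi].

[pɛmidʒi]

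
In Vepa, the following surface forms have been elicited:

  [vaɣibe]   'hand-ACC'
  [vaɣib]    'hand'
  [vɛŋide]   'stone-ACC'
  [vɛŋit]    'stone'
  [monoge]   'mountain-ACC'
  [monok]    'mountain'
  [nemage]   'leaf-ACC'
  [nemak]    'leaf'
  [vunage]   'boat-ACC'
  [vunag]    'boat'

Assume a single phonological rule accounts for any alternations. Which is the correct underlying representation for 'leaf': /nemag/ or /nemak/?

The stem for 'leaf' ends in [g] in [nemage] but [k] in [nemak].
But 'boat' keeps [g] in both environments ([vunage], [vunag]), so there is no rule changing /g/ to [k] in isolation.
The underlying segment must be /k/; voiceless stops become voiced between vowels, yielding [g] there.

/nemak/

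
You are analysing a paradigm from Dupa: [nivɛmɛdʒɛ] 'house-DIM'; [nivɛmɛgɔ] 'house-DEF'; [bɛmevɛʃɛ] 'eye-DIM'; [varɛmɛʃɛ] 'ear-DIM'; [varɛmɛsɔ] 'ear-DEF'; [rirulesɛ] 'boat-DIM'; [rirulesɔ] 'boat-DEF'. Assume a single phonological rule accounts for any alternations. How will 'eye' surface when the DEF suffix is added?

'ear' shows [ʃ] ~ [s] at the end of the stem ([varɛmɛʃɛ] vs [varɛmɛsɔ]).
The stem 'boat' ([rirulesɛ], [rirulesɔ]) shows [s] unchanged in both environments, so [s] cannot be basic with [ʃ] derived before the DIM suffix.
The underlying segment must be /ʃ/; palato-alveolar /dʒ/ and /ʃ/ become [g] and [s] when no front vowel follows, yielding [s] there.
The one attested form of 'eye', [bɛmevɛʃɛ], shows underlying /bɛmevɛʃ/. Applying the same rule when no front vowel follows gives [bɛmevɛsɔ].

[bɛmevɛsɔ]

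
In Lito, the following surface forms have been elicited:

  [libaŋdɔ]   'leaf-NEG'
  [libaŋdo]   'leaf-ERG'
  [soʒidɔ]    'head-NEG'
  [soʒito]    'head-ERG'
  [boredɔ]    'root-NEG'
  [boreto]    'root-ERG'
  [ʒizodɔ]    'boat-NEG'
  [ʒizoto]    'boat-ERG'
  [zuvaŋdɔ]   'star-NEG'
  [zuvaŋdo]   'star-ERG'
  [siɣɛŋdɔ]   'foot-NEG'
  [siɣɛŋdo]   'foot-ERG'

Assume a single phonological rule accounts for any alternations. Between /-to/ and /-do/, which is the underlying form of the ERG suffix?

/-to/

The ERG morpheme has two allomorphs, [-do] and [-to].
The NEG suffix, which begins with [d], is invariant after every stem; so [d] is not altered by any rule here.
The ERG suffix is therefore /-to/ underlyingly, with post-nasal voicing: voiceless stops become voiced after a nasal.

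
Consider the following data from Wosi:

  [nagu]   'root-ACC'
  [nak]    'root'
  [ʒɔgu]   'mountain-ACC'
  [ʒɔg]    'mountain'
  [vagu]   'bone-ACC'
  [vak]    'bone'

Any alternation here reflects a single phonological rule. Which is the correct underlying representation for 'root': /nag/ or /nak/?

/nak/

In [nagu] and [nak] the final segment of 'root' alternates: [g] ~ [k].
But 'mountain' keeps [g] in both environments ([ʒɔgu], [ʒɔg]), so there is no rule changing /g/ to [k] in isolation.
The alternation reflects intervocalic voicing: voiceless stops become voiced between vowels. /k/ is underlying.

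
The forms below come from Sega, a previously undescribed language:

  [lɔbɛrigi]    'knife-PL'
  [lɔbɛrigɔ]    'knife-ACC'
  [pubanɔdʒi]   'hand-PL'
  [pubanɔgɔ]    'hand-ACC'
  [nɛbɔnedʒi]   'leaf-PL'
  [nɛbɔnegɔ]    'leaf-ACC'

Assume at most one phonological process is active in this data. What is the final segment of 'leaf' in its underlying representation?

/dʒ/

'leaf' shows [dʒ] ~ [g] at the end of the stem ([nɛbɔnedʒi] vs [nɛbɔnegɔ]).
Compare 'knife', with invariant [g] in [lɔbɛrigi] and [lɔbɛrigɔ]: an analysis with underlying /g/ and a rule producing [dʒ] before the PL suffix would wrongly predict alternation here too.
Therefore /dʒ/ is basic and [g] is derived by depalatalization (palato-alveolar /dʒ/ becomes [g] when no front vowel follows).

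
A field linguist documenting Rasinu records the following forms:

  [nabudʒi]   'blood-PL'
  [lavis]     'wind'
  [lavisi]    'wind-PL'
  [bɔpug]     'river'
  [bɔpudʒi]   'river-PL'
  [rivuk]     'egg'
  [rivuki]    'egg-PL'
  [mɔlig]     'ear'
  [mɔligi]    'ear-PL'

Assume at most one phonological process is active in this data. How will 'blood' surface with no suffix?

The stem for 'river' ends in [g] in [bɔpug] but [dʒ] in [bɔpudʒi].
But 'ear' keeps [g] in both environments ([mɔlig], [mɔligi]), so there is no rule changing /g/ to [dʒ] before the PL suffix.
The underlying segment must be /dʒ/; palato-alveolar /dʒ/ becomes [g] when no front vowel follows, yielding [g] there.
From [nabudʒi] the stem 'blood' is /nabudʒ/; when no front vowel follows this yields [nabug].

[nabug]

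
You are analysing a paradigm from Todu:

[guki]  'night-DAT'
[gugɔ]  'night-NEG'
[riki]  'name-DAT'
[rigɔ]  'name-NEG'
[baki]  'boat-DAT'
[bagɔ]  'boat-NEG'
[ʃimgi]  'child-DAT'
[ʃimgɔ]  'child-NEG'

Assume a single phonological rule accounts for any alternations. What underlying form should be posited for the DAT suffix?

The DAT suffix surfaces as [-gi] and [-ki], depending on the final segment of the stem.
The NEG suffix, which begins with [g], is invariant after every stem; so [g] is not altered by any rule here.
So the underlying form is /-ki/, and voiceless stops become voiced after a nasal.

/-ki/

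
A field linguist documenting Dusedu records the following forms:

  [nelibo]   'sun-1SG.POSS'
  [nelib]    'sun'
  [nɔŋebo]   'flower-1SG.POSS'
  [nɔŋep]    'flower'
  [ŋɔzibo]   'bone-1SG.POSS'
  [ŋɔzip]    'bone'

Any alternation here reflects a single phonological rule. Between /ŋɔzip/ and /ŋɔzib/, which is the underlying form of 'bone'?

The stem for 'bone' ends in [b] in [ŋɔzibo] but [p] in [ŋɔzip].
Compare 'sun', with invariant [b] in [nelibo] and [nelib]: an analysis with underlying /b/ and a rule producing [p] in isolation would wrongly predict alternation here too.
The alternation reflects intervocalic voicing: voiceless stops become voiced between vowels. /p/ is underlying.

/ŋɔzip/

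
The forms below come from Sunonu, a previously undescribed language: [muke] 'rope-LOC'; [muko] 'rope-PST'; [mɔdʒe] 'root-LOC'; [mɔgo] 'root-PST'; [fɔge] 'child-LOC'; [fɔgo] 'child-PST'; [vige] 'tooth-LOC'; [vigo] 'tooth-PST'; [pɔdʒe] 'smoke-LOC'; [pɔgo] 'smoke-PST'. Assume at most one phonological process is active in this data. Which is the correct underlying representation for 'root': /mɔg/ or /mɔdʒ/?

'root' shows [dʒ] ~ [g] at the end of the stem ([mɔdʒe] vs [mɔgo]).
But 'tooth' keeps [g] in both environments ([vige], [vigo]), so there is no rule changing /g/ to [dʒ] before the LOC suffix.
Therefore /dʒ/ is basic and [g] is derived by depalatalization (palato-alveolar /dʒ/ becomes [g] when no front vowel follows).

/mɔdʒ/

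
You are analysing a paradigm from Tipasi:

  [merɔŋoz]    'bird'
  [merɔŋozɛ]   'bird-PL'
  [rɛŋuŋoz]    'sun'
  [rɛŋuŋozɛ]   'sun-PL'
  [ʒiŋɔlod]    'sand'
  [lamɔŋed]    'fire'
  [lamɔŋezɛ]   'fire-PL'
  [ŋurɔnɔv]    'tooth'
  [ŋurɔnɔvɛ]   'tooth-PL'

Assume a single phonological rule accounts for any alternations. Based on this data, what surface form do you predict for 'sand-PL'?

In [lamɔŋed] and [lamɔŋezɛ] the final segment of 'fire' alternates: [d] ~ [z].
But 'sun' keeps [z] in both environments ([rɛŋuŋoz], [rɛŋuŋozɛ]), so there is no rule changing /z/ to [d] in isolation.
The alternation reflects intervocalic spirantization: voiced stops become fricatives between vowels. /d/ is underlying.
The one attested form of 'sand', [ʒiŋɔlod], shows underlying /ʒiŋɔlod/. Applying the same rule between vowels gives [ʒiŋɔlozɛ].

[ʒiŋɔlozɛ]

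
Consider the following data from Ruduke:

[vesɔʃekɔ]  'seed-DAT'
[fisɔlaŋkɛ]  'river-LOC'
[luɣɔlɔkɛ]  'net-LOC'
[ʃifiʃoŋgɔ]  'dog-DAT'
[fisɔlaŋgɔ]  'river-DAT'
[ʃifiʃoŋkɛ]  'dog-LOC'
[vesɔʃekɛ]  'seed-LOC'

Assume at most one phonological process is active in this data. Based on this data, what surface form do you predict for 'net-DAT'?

The DAT suffix surfaces as [-gɔ] and [-kɔ], depending on the final segment of the stem.
The LOC suffix, which begins with [k], is invariant after every stem; so [k] is not altered by any rule here.
The DAT suffix is therefore /-gɔ/ underlyingly, with post-vocalic devoicing: voiced stops become voiceless after a vowel.
After 'net', which ends in a vowel, the suffix surfaces as [-kɔ], giving [luɣɔlɔkɔ].

[luɣɔlɔkɔ]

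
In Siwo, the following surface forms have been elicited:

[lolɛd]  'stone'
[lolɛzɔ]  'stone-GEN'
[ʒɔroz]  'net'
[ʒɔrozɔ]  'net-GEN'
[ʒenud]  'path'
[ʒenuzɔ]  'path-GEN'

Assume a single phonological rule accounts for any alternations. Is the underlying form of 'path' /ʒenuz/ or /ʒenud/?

'path' shows [d] ~ [z] at the end of the stem ([ʒenud] vs [ʒenuzɔ]).
The stem 'net' ([ʒɔroz], [ʒɔrozɔ]) shows [z] unchanged in both environments, so [z] cannot be basic with [d] derived in isolation.
So /d/ is underlying, and a rule of intervocalic spirantization — voiced stops become fricatives between vowels — gives [z].

/ʒenud/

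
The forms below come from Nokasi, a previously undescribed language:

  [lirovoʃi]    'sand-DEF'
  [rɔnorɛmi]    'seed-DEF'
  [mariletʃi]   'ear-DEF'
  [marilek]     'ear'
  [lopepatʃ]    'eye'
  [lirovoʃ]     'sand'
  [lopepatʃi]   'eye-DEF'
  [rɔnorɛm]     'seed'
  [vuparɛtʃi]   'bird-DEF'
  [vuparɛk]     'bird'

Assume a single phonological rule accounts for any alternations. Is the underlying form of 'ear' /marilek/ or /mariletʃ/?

The stem for 'ear' ends in [k] in [marilek] but [tʃ] in [mariletʃi].
Compare 'eye', with invariant [tʃ] in [lopepatʃ] and [lopepatʃi]: an analysis with underlying /tʃ/ and a rule producing [k] in isolation would wrongly predict alternation here too.
Therefore /k/ is basic and [tʃ] is derived by palatalization before a front vowel (/k/ becomes palato-alveolar [tʃ] before a front vowel).

/marilek/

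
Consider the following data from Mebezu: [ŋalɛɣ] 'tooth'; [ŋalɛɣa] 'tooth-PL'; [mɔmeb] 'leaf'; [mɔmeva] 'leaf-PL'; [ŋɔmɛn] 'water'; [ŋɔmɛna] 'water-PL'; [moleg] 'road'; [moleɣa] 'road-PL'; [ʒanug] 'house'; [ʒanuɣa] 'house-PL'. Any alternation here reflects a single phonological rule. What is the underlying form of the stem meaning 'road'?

/moleg/

The stem for 'road' ends in [g] in [moleg] but [ɣ] in [moleɣa].
The stem 'tooth' ([ŋalɛɣ], [ŋalɛɣa]) shows [ɣ] unchanged in both environments, so [ɣ] cannot be basic with [g] derived in isolation.
The alternation reflects intervocalic spirantization: voiced stops become fricatives between vowels. /g/ is underlying.
Hence 'road' is /moleg/ underlyingly.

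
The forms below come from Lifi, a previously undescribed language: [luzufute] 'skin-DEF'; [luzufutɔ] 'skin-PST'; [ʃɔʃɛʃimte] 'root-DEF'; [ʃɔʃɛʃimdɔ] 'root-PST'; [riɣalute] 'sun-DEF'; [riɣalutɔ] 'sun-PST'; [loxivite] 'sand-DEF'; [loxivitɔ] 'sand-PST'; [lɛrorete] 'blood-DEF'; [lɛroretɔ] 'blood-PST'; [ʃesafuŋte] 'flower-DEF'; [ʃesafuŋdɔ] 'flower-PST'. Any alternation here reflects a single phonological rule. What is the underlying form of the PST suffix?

/-dɔ/

The PST morpheme has two allomorphs, [-dɔ] and [-tɔ].
By contrast the DEF suffix keeps its initial [t] throughout — that segment must be underlying.
So the underlying form is /-dɔ/, and voiced stops become voiceless after a vowel.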